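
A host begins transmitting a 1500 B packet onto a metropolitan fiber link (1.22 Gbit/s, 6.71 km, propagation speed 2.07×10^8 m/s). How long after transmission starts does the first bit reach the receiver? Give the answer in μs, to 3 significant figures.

32.4 μs

First bit experiences only propagation delay: d/s = 6710/2.07e+08 = 32.4 μs.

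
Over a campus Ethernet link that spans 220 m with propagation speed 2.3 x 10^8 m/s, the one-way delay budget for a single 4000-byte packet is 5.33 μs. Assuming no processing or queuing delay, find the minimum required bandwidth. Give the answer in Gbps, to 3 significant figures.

L = 32000 bits.
Propagation delay = 220 / 2.3e+08 = 0.956522 μs.
Transmission budget = 5.33 − 0.956522 = 4.37348 μs.
R ≥ L / t_tx = 32000 bits / 4.37348e-06 s = 7.32 Gbps.

7.32 Gbps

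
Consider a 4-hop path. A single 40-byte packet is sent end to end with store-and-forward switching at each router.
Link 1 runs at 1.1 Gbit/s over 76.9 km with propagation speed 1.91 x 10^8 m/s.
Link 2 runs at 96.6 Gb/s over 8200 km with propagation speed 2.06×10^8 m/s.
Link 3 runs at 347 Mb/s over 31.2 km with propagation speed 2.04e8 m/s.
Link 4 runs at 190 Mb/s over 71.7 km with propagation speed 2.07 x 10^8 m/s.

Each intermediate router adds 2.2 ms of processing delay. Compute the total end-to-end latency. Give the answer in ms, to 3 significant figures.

L = 40 × 8 = 320 bits.
Transmission delays (L/R per hop): 0.000290909, 3.31263e-06, 0.00092219, 0.00168421 ms; sum = 0.00290062 ms.
Propagation delays (d/s per hop): 0.402618, 39.8058, 0.152941, 0.346377 ms; sum = 40.7078 ms.
Processing at 3 router(s): 3 × 2.2 ms = 6.6 ms.
End-to-end = 47.3 ms.

47.3 ms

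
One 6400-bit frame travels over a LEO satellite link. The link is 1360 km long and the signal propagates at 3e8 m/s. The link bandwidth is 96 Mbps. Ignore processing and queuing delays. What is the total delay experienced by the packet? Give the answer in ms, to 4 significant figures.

4.600 ms

Transmission delay = L/R = 6400 / 96000000 = 0.0666667 ms.
Propagation delay = d/s = 1360000 m / 300000000 m/s = 4.53333 ms.
Total = 4.600 ms.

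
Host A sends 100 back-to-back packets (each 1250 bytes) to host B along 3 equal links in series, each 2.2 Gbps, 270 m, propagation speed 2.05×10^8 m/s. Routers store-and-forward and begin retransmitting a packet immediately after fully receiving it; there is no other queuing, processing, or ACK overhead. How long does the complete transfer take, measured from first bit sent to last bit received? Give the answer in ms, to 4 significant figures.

0.4676 ms

Per-hop transmission t_tx = L/R = 10000/2200000000 = 0.00454545 ms.
Per-hop propagation t_prop = 270/2.05e+08 = 0.00131707 ms.
Pipeline fill: first packet needs 3·t_tx to clear all hops; remaining 99 packets each add one t_tx.
Total = (3+100-1)·t_tx + 3·t_prop = 102·0.00454545 + 3·0.00131707 = 0.4676 ms.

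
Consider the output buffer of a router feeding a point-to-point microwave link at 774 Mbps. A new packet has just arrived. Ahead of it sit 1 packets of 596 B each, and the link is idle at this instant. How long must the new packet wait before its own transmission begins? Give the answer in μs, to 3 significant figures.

6.16 μs

Each queued packet: L/R = 4768/774000000 = 6.16021 μs.
1 queued → 6.16021 μs.
Queuing delay = 6.16 μs.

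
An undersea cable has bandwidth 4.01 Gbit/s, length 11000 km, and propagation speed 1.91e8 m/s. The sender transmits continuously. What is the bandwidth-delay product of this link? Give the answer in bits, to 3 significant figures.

231000000 bits

Propagation delay = 11000000 / 191000000 = 0.0575916 s.
BDP = R × t_prop = 4010000000 × 0.0575916 = 230942000 bits.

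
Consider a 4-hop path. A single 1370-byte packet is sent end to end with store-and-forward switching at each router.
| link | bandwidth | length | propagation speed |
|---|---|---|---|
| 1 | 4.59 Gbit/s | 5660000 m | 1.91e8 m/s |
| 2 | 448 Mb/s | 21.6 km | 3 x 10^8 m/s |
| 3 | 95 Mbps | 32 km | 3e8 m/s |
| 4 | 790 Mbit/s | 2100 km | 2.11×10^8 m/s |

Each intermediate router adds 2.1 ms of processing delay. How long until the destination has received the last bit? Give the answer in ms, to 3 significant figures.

L = 1370 × 8 = 10960 bits.
Transmission delays (L/R per hop): 0.0023878, 0.0244643, 0.115368, 0.0138734 ms; sum = 0.156094 ms.
Propagation delays (d/s per hop): 29.6335, 0.072, 0.106667, 9.95261 ms; sum = 39.7648 ms.
Processing at 3 router(s): 3 × 2.1 ms = 6.3 ms.
End-to-end = 46.2 ms.

46.2 ms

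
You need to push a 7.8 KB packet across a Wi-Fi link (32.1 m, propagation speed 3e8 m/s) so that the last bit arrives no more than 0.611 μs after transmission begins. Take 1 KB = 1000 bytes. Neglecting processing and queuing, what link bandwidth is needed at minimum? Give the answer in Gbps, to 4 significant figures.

123.8 Gbps

L = 62400 bits.
Propagation delay = 32.1 / 300000000 = 0.107 μs.
Transmission budget = 0.611 − 0.107 = 0.504 μs.
R ≥ L / t_tx = 62400 bits / 5.04e-07 s = 123.8 Gbps.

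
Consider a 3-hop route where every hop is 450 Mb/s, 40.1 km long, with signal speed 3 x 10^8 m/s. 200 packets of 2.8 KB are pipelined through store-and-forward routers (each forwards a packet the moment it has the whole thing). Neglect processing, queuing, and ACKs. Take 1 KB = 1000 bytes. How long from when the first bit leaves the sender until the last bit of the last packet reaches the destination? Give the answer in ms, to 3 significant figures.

10.5 ms

Per-hop transmission t_tx = L/R = 22400/450000000 = 0.0497778 ms.
Per-hop propagation t_prop = 40100/300000000 = 0.133667 ms.
Pipeline fill: first packet needs 3·t_tx to clear all hops; remaining 199 packets each add one t_tx.
Total = (3+200-1)·t_tx + 3·t_prop = 202·0.0497778 + 3·0.133667 = 10.5 ms.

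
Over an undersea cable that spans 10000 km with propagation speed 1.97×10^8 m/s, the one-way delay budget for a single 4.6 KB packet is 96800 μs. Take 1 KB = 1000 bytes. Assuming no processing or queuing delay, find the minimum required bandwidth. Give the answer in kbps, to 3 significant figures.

799 kbps

L = 36800 bits.
Propagation delay = 10000000 / 197000000 = 50761.4 μs.
Transmission budget = 96800 − 50761.4 = 46038.6 μs.
R ≥ L / t_tx = 36800 bits / 0.0460386 s = 799 kbps.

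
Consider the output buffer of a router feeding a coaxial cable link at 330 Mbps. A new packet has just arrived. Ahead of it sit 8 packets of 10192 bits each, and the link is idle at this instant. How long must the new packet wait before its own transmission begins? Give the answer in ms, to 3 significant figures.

0.247 ms

Each queued packet: L/R = 10192/330000000 = 0.0308848 ms.
8 queued → 0.247079 ms.
Queuing delay = 0.247 ms.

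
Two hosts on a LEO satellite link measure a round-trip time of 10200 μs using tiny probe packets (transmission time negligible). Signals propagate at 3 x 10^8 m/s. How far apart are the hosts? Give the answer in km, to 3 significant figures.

One-way propagation = RTT/2 = 5100 μs.
d = s × t = 300000000 × 0.0051 = 1530 km.

1530 km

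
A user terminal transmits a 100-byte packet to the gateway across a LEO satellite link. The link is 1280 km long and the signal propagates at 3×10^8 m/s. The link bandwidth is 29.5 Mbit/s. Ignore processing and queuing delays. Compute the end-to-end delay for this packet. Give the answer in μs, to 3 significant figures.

L = 100 × 8 = 800 bits.
Transmission delay = L/R = 800 / 29500000 = 27.1186 μs.
Propagation delay = d/s = 1280000 m / 300000000 m/s = 4266.67 μs.
Total = 4290 μs.

4290 μs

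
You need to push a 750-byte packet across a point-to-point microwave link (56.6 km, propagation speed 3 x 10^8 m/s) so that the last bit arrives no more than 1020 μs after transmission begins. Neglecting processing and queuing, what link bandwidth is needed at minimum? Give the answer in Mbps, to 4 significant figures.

7.217 Mbps

L = 6000 bits.
Propagation delay = 56600 / 300000000 = 188.667 μs.
Transmission budget = 1020 − 188.667 = 831.333 μs.
R ≥ L / t_tx = 6000 bits / 0.000831333 s = 7.217 Mbps.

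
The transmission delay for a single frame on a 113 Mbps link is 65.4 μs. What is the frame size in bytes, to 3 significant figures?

924 bytes

L = R × t_tx = 113000000 b/s × 6.54e-05 s = 7390.2 bits.
In bytes: 7390.2 / 8 = 924 bytes.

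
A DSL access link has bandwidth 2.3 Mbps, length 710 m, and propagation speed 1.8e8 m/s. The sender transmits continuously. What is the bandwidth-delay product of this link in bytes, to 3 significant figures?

1.13 bytes

Propagation delay = 710 / 180000000 = 3.94444e-06 s.
BDP = R × t_prop = 2300000 × 3.94444e-06 = 9.07222 bits.
In bytes: 9.07222/8 = 1.13 bytes.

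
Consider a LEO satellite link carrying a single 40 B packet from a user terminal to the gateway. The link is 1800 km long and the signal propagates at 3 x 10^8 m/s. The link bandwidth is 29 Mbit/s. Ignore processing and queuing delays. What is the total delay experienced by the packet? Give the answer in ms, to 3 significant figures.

6.01 ms

L = 40 × 8 = 320 bits.
Transmission delay = L/R = 320 / 29000000 = 0.0110345 ms.
Propagation delay = d/s = 1800000 m / 300000000 m/s = 6 ms.
Total = 6.01 ms.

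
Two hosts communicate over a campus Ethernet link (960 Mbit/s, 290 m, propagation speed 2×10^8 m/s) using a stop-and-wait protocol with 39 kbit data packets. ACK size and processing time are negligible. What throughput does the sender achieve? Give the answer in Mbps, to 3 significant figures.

896 Mbps

t_tx = L/R = 39000/960000000 = 4.0625e-05 s.
t_prop = 290/200000000 = 1.45e-06 s; RTT = 2.9e-06 s.
Cycle = t_tx + RTT = 4.3525e-05 s.
Throughput = L / cycle = 39000 / 4.3525e-05 = 896 Mbps.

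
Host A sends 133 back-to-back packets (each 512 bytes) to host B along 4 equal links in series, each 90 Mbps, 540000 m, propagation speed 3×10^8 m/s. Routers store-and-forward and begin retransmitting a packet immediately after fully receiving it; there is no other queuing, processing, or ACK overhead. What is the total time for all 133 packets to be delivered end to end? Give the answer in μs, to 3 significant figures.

13400 μs

Per-hop transmission t_tx = L/R = 4096/90000000 = 45.5111 μs.
Per-hop propagation t_prop = 540000/300000000 = 1800 μs.
Pipeline fill: first packet needs 4·t_tx to clear all hops; remaining 132 packets each add one t_tx.
Total = (4+133-1)·t_tx + 4·t_prop = 136·45.5111 + 4·1800 = 13400 μs.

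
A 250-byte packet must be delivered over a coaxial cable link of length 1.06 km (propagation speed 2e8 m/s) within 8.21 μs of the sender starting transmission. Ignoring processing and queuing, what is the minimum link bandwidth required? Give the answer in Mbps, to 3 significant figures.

687 Mbps

L = 2000 bits.
Propagation delay = 1060 / 200000000 = 5.3 μs.
Transmission budget = 8.21 − 5.3 = 2.91 μs.
R ≥ L / t_tx = 2000 bits / 2.91e-06 s = 687 Mbps.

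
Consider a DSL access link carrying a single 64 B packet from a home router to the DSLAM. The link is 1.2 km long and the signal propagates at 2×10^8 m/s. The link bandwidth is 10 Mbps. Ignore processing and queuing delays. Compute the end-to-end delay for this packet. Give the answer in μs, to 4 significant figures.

L = 64 × 8 = 512 bits.
Transmission delay = L/R = 512 / 10000000 = 51.2 μs.
Propagation delay = d/s = 1200 m / 200000000 m/s = 6 μs.
Total = 57.20 μs.

57.20 μs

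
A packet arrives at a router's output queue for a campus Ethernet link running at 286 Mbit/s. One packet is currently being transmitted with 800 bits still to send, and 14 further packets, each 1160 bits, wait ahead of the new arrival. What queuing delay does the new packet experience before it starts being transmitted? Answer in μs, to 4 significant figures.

Each queued packet: L/R = 1160/286000000 = 4.05594 μs.
14 queued → 56.7832 μs.
Plus remaining 800 bits of current packet: 2.7972 μs.
Queuing delay = 59.58 μs.

59.58 μs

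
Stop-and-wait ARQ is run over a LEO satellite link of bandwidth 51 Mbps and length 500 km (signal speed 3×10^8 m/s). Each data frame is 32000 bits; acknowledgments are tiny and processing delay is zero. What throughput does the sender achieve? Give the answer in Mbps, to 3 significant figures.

8.08 Mbps

t_tx = L/R = 32000/51000000 = 0.000627451 s.
t_prop = 500000/300000000 = 0.00166667 s; RTT = 0.00333333 s.
Cycle = t_tx + RTT = 0.00396078 s.
Throughput = L / cycle = 32000 / 0.00396078 = 8.08 Mbps.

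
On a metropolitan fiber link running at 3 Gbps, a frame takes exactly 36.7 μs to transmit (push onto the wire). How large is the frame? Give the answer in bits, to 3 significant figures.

L = R × t_tx = 3000000000 b/s × 3.67e-05 s = 110100 bits.

110000 bits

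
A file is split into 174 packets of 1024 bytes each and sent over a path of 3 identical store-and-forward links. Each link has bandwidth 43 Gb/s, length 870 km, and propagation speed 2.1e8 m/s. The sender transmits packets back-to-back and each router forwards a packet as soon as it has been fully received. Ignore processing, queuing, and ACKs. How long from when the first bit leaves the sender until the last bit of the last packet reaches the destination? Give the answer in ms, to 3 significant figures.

Per-hop transmission t_tx = L/R = 8192/43000000000 = 0.000190512 ms.
Per-hop propagation t_prop = 870000/210000000 = 4.14286 ms.
Pipeline fill: first packet needs 3·t_tx to clear all hops; remaining 173 packets each add one t_tx.
Total = (3+174-1)·t_tx + 3·t_prop = 176·0.000190512 + 3·4.14286 = 12.5 ms.

12.5 ms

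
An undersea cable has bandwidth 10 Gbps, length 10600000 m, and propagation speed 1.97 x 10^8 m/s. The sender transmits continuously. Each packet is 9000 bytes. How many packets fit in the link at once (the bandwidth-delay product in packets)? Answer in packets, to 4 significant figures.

Propagation delay = 10600000 / 197000000 = 0.0538071 s.
BDP = R × t_prop = 10000000000 × 0.0538071 = 538071000 bits.
In packets of 72000 bits: 7473 packets.

7473 packets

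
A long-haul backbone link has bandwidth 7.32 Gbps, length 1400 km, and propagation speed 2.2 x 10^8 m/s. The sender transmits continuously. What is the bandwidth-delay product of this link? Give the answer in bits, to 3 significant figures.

Propagation delay = 1400000 / 2.2e+08 = 0.00636364 s.
BDP = R × t_prop = 7320000000 × 0.00636364 = 46581800 bits.

46600000 bits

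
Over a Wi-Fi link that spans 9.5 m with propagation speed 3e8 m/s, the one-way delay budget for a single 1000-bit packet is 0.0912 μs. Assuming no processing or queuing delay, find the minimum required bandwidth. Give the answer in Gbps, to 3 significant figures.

Propagation delay = 9.5 / 300000000 = 0.0316667 μs.
Transmission budget = 0.0912 − 0.0316667 = 0.0595333 μs.
R ≥ L / t_tx = 1000 bits / 5.95333e-08 s = 16.8 Gbps.

16.8 Gbps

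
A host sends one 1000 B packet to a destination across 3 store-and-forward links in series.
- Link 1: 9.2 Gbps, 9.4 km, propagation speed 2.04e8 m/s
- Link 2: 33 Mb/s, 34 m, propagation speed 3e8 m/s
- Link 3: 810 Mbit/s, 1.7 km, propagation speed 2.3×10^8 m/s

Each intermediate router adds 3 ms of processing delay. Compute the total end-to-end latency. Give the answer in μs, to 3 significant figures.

L = 1000 × 8 = 8000 bits.
Transmission delays (L/R per hop): 0.869565, 242.424, 9.87654 μs; sum = 253.17 μs.
Propagation delays (d/s per hop): 46.0784, 0.113333, 7.3913 μs; sum = 53.5831 μs.
Processing at 2 router(s): 2 × 3 ms = 6000 μs.
End-to-end = 6310 μs.

6310 μs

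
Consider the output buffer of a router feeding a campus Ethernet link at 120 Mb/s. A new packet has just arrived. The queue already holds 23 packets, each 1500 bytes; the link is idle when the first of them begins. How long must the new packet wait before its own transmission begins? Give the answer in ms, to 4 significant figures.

Each queued packet: L/R = 12000/120000000 = 0.1 ms.
23 queued → 2.3 ms.
Queuing delay = 2.300 ms.

2.300 ms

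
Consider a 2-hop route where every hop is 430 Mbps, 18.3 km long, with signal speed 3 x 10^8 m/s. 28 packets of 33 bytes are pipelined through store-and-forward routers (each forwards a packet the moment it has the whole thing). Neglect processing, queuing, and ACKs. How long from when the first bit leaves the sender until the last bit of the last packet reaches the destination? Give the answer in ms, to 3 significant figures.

0.140 ms

Per-hop transmission t_tx = L/R = 264/430000000 = 0.000613953 ms.
Per-hop propagation t_prop = 18300/300000000 = 0.061 ms.
Pipeline fill: first packet needs 2·t_tx to clear all hops; remaining 27 packets each add one t_tx.
Total = (2+28-1)·t_tx + 2·t_prop = 29·0.000613953 + 2·0.061 = 0.140 ms.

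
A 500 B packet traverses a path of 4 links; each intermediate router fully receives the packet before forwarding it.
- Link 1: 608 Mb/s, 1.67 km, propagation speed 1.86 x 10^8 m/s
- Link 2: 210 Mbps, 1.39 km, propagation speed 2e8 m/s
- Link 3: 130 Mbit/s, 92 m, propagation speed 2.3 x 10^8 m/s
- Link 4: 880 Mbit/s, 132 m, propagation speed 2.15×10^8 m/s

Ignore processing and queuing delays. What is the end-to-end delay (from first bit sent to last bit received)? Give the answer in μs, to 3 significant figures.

77.9 μs

L = 500 × 8 = 4000 bits.
Transmission delays (L/R per hop): 6.57895, 19.0476, 30.7692, 4.54545 μs; sum = 60.9413 μs.
Propagation delays (d/s per hop): 8.97849, 6.95, 0.4, 0.613953 μs; sum = 16.9424 μs.
End-to-end = 77.9 μs.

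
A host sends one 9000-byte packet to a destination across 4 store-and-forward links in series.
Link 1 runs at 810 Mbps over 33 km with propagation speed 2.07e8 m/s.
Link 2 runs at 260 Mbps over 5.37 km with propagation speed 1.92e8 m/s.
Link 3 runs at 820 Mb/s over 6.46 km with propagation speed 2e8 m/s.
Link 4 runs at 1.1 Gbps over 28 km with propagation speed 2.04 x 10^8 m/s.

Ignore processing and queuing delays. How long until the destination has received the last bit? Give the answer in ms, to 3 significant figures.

L = 9000 × 8 = 72000 bits.
Transmission delays (L/R per hop): 0.0888889, 0.276923, 0.0878049, 0.0654545 ms; sum = 0.519071 ms.
Propagation delays (d/s per hop): 0.15942, 0.0279688, 0.0323, 0.137255 ms; sum = 0.356944 ms.
End-to-end = 0.876 ms.

0.876 ms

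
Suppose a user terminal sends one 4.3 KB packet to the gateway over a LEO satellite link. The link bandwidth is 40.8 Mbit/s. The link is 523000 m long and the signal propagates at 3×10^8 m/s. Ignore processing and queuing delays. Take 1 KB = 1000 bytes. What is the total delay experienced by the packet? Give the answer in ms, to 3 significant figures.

L = 34400 bits.
Transmission delay = L/R = 34400 / 40800000 = 0.843137 ms.
Propagation delay = d/s = 523000 m / 300000000 m/s = 1.74333 ms.
Total = 2.59 ms.

2.59 ms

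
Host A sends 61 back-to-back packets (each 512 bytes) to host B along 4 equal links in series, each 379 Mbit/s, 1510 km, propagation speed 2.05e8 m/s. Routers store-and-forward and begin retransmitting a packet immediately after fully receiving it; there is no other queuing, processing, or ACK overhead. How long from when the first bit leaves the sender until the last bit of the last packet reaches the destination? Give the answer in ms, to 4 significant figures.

Per-hop transmission t_tx = L/R = 4096/379000000 = 0.0108074 ms.
Per-hop propagation t_prop = 1510000/2.05e+08 = 7.36585 ms.
Pipeline fill: first packet needs 4·t_tx to clear all hops; remaining 60 packets each add one t_tx.
Total = (4+61-1)·t_tx + 4·t_prop = 64·0.0108074 + 4·7.36585 = 30.16 ms.

30.16 ms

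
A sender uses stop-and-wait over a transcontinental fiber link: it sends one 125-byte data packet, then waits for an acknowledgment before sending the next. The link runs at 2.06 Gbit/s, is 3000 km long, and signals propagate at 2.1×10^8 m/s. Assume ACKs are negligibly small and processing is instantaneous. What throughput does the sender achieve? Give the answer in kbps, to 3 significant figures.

35.0 kbps

t_tx = L/R = 1000/2060000000 = 4.85437e-07 s.
t_prop = 3000000/210000000 = 0.0142857 s; RTT = 0.0285714 s.
Cycle = t_tx + RTT = 0.0285719 s.
Throughput = L / cycle = 1000 / 0.0285719 = 35.0 kbps.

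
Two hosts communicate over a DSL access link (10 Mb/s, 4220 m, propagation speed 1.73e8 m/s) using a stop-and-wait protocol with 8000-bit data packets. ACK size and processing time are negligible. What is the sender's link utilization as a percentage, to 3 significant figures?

94.3 %

t_tx = L/R = 8000/10000000 = 0.0008 s.
t_prop = 4220/173000000 = 2.43931e-05 s; RTT = 4.87861e-05 s.
Cycle = t_tx + RTT = 0.000848786 s.
Utilization = t_tx / cycle = 0.0008/0.000848786 = 94.3 %.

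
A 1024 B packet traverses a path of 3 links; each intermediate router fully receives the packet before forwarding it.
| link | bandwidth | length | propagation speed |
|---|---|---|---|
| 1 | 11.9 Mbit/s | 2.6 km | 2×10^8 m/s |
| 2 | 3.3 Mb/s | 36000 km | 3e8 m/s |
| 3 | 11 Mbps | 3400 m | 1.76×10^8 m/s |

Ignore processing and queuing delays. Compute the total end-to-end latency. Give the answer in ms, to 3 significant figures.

L = 1024 × 8 = 8192 bits.
Transmission delays (L/R per hop): 0.688403, 2.48242, 0.744727 ms; sum = 3.91555 ms.
Propagation delays (d/s per hop): 0.013, 120, 0.0193182 ms; sum = 120.032 ms.
End-to-end = 124 ms.

124 ms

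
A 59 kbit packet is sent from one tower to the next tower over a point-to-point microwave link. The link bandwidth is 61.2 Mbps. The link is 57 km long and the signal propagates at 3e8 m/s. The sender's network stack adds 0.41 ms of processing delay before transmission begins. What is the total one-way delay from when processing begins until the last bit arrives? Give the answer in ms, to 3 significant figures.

1.56 ms

L = 59000 bits.
Transmission delay = L/R = 59000 / 61200000 = 0.964052 ms.
Propagation delay = d/s = 57000 m / 300000000 m/s = 0.19 ms.
Plus processing delay 0.41 ms = 0.41 ms.
Total = 1.56 ms.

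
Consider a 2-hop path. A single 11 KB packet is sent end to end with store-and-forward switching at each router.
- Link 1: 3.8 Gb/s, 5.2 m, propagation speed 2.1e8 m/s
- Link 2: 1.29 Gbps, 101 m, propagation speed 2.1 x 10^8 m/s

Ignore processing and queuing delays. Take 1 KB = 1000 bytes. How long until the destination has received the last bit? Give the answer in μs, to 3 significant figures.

L = 88000 bits.
Transmission delays (L/R per hop): 23.1579, 68.2171 μs; sum = 91.3749 μs.
Propagation delays (d/s per hop): 0.0247619, 0.480952 μs; sum = 0.505714 μs.
End-to-end = 91.9 μs.

91.9 μs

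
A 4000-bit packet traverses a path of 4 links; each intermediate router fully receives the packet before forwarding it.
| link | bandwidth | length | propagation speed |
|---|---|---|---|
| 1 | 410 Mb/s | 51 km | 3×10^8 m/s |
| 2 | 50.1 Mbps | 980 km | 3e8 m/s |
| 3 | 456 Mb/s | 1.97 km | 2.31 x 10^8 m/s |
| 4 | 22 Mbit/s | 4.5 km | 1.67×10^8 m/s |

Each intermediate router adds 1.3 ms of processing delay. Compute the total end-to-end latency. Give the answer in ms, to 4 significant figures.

7.652 ms

Transmission delays (L/R per hop): 0.0097561, 0.0798403, 0.00877193, 0.181818 ms; sum = 0.280187 ms.
Propagation delays (d/s per hop): 0.17, 3.26667, 0.00852814, 0.0269461 ms; sum = 3.47214 ms.
Processing at 3 router(s): 3 × 1.3 ms = 3.9 ms.
End-to-end = 7.652 ms.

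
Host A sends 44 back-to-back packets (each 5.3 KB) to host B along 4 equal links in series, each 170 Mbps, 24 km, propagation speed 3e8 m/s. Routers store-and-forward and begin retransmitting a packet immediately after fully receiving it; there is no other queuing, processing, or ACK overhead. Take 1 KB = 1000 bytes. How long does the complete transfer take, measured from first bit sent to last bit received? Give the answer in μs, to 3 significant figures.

Per-hop transmission t_tx = L/R = 42400/170000000 = 249.412 μs.
Per-hop propagation t_prop = 24000/300000000 = 80 μs.
Pipeline fill: first packet needs 4·t_tx to clear all hops; remaining 43 packets each add one t_tx.
Total = (4+44-1)·t_tx + 4·t_prop = 47·249.412 + 4·80 = 12000 μs.

12000 μs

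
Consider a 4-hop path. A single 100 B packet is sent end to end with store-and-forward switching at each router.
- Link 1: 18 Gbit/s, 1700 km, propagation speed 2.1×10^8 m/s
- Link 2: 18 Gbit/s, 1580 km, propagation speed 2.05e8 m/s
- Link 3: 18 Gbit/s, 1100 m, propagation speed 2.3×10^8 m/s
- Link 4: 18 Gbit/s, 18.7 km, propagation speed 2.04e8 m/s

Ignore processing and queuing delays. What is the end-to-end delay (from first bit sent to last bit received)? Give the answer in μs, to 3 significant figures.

15900 μs

L = 100 × 8 = 800 bits.
Transmission delay per hop = L/R = 800/18000000000 = 0.0444444 μs; 4 hops → 0.177778 μs.
Propagation delays (d/s per hop): 8095.24, 7707.32, 4.78261, 91.6667 μs; sum = 15899 μs.
End-to-end = 15900 μs.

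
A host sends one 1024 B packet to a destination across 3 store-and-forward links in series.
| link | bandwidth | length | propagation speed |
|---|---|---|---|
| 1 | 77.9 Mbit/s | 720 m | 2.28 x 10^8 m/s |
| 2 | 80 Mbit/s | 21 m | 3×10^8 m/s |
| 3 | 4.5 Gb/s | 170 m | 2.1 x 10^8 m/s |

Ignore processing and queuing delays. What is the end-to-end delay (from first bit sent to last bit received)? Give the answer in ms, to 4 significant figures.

0.2134 ms

L = 1024 × 8 = 8192 bits.
Transmission delays (L/R per hop): 0.10516, 0.1024, 0.00182044 ms; sum = 0.209381 ms.
Propagation delays (d/s per hop): 0.00315789, 7e-05, 0.000809524 ms; sum = 0.00403742 ms.
End-to-end = 0.2134 ms.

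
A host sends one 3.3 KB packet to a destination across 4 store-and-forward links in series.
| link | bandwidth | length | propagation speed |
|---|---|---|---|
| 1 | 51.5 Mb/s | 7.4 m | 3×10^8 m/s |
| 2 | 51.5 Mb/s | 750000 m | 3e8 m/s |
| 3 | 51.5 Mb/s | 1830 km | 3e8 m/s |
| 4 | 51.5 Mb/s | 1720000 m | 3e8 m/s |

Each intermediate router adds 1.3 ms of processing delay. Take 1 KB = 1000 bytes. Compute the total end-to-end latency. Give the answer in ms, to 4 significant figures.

L = 26400 bits.
Transmission delay per hop = L/R = 26400/51500000 = 0.512621 ms; 4 hops → 2.05049 ms.
Propagation delays (d/s per hop): 2.46667e-05, 2.5, 6.1, 5.73333 ms; sum = 14.3334 ms.
Processing at 3 router(s): 3 × 1.3 ms = 3.9 ms.
End-to-end = 20.28 ms.

20.28 ms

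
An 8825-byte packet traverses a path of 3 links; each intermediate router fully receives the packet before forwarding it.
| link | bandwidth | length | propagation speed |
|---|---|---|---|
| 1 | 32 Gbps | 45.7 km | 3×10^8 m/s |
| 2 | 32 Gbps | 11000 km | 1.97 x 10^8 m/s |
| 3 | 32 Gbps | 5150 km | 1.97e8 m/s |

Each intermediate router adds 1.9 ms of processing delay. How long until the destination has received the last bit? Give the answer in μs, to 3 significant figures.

85900 μs

L = 8825 × 8 = 70600 bits.
Transmission delay per hop = L/R = 70600/32000000000 = 2.20625 μs; 3 hops → 6.61875 μs.
Propagation delays (d/s per hop): 152.333, 55837.6, 26142.1 μs; sum = 82132 μs.
Processing at 2 router(s): 2 × 1.9 ms = 3800 μs.
End-to-end = 85900 μs.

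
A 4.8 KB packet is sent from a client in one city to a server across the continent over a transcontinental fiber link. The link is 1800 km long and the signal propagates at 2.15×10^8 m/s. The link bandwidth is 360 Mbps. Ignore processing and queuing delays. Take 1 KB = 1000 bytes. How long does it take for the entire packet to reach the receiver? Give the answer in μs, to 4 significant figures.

L = 38400 bits.
Transmission delay = L/R = 38400 / 360000000 = 106.667 μs.
Propagation delay = d/s = 1800000 m / 215000000 m/s = 8372.09 μs.
Total = 8479 μs.

8479 μs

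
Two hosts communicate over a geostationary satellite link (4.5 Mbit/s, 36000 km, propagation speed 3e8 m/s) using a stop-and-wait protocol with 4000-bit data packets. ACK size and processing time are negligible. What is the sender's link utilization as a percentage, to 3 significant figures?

t_tx = L/R = 4000/4500000 = 0.000888889 s.
t_prop = 36000000/300000000 = 0.12 s; RTT = 0.24 s.
Cycle = t_tx + RTT = 0.240889 s.
Utilization = t_tx / cycle = 0.000888889/0.240889 = 0.369 %.

0.369 %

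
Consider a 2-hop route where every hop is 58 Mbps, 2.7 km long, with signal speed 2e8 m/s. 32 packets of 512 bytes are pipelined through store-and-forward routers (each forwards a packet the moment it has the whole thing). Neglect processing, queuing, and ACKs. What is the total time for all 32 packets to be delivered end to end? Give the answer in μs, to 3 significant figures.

Per-hop transmission t_tx = L/R = 4096/58000000 = 70.6207 μs.
Per-hop propagation t_prop = 2700/200000000 = 13.5 μs.
Pipeline fill: first packet needs 2·t_tx to clear all hops; remaining 31 packets each add one t_tx.
Total = (2+32-1)·t_tx + 2·t_prop = 33·70.6207 + 2·13.5 = 2360 μs.

2360 μs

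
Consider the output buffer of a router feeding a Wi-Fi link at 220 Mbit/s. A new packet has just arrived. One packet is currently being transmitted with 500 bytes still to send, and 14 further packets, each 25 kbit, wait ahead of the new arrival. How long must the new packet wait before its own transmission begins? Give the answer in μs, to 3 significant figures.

1610 μs

Each queued packet: L/R = 25000/220000000 = 113.636 μs.
14 queued → 1590.91 μs.
Plus remaining 4000 bits of current packet: 18.1818 μs.
Queuing delay = 1610 μs.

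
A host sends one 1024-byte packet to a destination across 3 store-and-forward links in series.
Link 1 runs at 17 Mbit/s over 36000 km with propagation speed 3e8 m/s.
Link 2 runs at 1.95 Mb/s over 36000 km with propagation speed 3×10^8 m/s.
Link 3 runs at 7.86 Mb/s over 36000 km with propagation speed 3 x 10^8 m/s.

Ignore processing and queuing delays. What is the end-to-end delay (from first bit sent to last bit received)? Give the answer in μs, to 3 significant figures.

L = 1024 × 8 = 8192 bits.
Transmission delays (L/R per hop): 481.882, 4201.03, 1042.24 μs; sum = 5725.15 μs.
Propagation delays (d/s per hop): 120000, 120000, 120000 μs; sum = 360000 μs.
End-to-end = 366000 μs.

366000 μs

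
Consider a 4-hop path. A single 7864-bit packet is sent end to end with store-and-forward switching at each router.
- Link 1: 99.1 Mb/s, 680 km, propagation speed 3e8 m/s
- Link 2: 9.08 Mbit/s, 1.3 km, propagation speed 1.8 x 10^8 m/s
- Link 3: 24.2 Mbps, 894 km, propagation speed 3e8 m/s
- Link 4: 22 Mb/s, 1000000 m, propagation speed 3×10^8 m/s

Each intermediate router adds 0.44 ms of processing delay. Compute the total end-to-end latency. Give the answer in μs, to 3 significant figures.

11500 μs

Transmission delays (L/R per hop): 79.3542, 866.079, 324.959, 357.455 μs; sum = 1627.85 μs.
Propagation delays (d/s per hop): 2266.67, 7.22222, 2980, 3333.33 μs; sum = 8587.22 μs.
Processing at 3 router(s): 3 × 0.44 ms = 1320 μs.
End-to-end = 11500 μs.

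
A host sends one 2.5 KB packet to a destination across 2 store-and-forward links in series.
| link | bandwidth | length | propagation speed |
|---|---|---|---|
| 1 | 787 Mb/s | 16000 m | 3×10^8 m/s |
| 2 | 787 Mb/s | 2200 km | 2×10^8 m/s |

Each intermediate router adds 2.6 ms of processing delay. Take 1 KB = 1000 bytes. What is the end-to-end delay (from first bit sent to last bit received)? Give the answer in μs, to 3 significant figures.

13700 μs

L = 20000 bits.
Transmission delay per hop = L/R = 20000/787000000 = 25.413 μs; 2 hops → 50.8259 μs.
Propagation delays (d/s per hop): 53.3333, 11000 μs; sum = 11053.3 μs.
Processing at 1 router(s): 1 × 2.6 ms = 2600 μs.
End-to-end = 13700 μs.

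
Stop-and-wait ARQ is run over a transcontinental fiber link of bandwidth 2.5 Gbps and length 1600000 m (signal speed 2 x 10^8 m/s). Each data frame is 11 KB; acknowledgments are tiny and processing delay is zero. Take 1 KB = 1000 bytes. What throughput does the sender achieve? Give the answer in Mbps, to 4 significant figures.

t_tx = L/R = 88000/2500000000 = 3.52e-05 s.
t_prop = 1600000/200000000 = 0.008 s; RTT = 0.016 s.
Cycle = t_tx + RTT = 0.0160352 s.
Throughput = L / cycle = 88000 / 0.0160352 = 5.488 Mbps.

5.488 Mbps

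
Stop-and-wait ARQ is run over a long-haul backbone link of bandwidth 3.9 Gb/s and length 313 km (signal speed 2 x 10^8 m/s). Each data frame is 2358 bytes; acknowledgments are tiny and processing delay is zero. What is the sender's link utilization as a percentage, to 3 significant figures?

t_tx = L/R = 18864/3900000000 = 4.83692e-06 s.
t_prop = 313000/200000000 = 0.001565 s; RTT = 0.00313 s.
Cycle = t_tx + RTT = 0.00313484 s.
Utilization = t_tx / cycle = 4.83692e-06/0.00313484 = 0.154 %.

0.154 %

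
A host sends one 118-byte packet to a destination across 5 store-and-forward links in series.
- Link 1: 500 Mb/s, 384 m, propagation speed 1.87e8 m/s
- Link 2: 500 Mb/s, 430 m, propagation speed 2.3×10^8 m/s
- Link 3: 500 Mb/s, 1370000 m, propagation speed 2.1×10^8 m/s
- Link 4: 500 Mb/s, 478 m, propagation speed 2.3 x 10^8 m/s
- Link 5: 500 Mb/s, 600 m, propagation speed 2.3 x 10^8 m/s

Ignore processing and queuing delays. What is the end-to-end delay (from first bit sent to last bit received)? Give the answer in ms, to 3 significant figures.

6.54 ms

L = 118 × 8 = 944 bits.
Transmission delay per hop = L/R = 944/500000000 = 0.001888 ms; 5 hops → 0.00944 ms.
Propagation delays (d/s per hop): 0.00205348, 0.00186957, 6.52381, 0.00207826, 0.0026087 ms; sum = 6.53242 ms.
End-to-end = 6.54 ms.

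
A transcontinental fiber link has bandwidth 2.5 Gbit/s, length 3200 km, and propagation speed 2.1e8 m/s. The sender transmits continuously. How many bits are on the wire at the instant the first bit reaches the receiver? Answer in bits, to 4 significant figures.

38100000 bits

Propagation delay = 3200000 / 210000000 = 0.0152381 s.
BDP = R × t_prop = 2500000000 × 0.0152381 = 38095200 bits.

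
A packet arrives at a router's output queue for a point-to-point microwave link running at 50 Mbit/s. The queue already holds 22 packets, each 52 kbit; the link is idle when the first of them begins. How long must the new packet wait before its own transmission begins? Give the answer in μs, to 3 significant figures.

22900 μs

Each queued packet: L/R = 52000/50000000 = 1040 μs.
22 queued → 22880 μs.
Queuing delay = 22900 μs.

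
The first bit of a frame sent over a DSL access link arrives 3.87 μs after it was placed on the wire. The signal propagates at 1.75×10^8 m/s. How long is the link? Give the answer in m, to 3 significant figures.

677 m

d = s × t_prop = 175000000 × 3.87e-06 = 677 m.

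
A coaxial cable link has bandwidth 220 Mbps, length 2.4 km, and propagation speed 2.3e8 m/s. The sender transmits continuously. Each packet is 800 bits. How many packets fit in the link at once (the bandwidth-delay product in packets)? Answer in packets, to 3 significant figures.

Propagation delay = 2400 / 2.3e+08 = 1.04348e-05 s.
BDP = R × t_prop = 220000000 × 1.04348e-05 = 2295.65 bits.
In packets of 800 bits: 2.87 packets.

2.87 packets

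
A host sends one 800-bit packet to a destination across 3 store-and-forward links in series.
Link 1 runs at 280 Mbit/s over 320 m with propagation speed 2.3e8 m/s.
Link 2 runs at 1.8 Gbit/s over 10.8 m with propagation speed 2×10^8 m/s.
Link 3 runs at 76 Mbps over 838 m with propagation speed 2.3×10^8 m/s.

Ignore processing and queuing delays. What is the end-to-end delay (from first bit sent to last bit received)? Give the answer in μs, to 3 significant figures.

18.9 μs

Transmission delays (L/R per hop): 2.85714, 0.444444, 10.5263 μs; sum = 13.8279 μs.
Propagation delays (d/s per hop): 1.3913, 0.054, 3.64348 μs; sum = 5.08878 μs.
End-to-end = 18.9 μs.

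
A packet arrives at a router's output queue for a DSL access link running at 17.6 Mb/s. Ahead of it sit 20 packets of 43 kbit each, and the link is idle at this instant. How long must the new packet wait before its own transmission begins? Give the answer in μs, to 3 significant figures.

Each queued packet: L/R = 43000/17600000 = 2443.18 μs.
20 queued → 48863.6 μs.
Queuing delay = 48900 μs.

48900 μs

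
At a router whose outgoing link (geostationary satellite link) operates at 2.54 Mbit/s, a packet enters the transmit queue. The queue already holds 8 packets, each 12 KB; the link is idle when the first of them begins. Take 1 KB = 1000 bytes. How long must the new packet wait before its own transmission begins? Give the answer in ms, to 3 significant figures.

302 ms

Each queued packet: L/R = 96000/2540000 = 37.7953 ms.
8 queued → 302.362 ms.
Queuing delay = 302 ms.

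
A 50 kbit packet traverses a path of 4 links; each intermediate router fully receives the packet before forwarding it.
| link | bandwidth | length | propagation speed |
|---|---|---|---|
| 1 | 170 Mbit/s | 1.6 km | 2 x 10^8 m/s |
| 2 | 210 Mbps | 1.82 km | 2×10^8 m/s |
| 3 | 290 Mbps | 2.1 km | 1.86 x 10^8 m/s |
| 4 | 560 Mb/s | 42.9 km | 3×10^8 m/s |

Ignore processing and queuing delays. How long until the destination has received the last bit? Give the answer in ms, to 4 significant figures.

L = 50000 bits.
Transmission delays (L/R per hop): 0.294118, 0.238095, 0.172414, 0.0892857 ms; sum = 0.793912 ms.
Propagation delays (d/s per hop): 0.008, 0.0091, 0.0112903, 0.143 ms; sum = 0.17139 ms.
End-to-end = 0.9653 ms.

0.9653 ms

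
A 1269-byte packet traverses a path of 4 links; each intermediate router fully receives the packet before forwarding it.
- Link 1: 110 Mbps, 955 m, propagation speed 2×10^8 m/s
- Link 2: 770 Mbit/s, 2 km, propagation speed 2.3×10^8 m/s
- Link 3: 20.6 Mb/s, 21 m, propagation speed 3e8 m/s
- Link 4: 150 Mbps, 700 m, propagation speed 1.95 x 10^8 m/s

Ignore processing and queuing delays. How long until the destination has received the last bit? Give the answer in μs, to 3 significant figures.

683 μs

L = 1269 × 8 = 10152 bits.
Transmission delays (L/R per hop): 92.2909, 13.1844, 492.816, 67.68 μs; sum = 665.971 μs.
Propagation delays (d/s per hop): 4.775, 8.69565, 0.07, 3.58974 μs; sum = 17.1304 μs.
End-to-end = 683 μs.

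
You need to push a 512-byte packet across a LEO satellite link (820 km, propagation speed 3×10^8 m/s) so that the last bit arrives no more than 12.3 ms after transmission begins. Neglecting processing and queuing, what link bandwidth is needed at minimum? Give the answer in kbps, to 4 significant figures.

428.2 kbps

L = 4096 bits.
Propagation delay = 820000 / 300000000 = 2.73333 ms.
Transmission budget = 12.3 − 2.73333 = 9.56667 ms.
R ≥ L / t_tx = 4096 bits / 0.00956667 s = 428.2 kbps.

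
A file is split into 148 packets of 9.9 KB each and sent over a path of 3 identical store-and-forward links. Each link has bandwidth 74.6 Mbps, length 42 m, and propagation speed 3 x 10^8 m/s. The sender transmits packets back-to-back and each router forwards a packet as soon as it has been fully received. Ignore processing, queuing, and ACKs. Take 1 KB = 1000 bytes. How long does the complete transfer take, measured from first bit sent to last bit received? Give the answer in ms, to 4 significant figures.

159.2 ms

Per-hop transmission t_tx = L/R = 79200/74600000 = 1.06166 ms.
Per-hop propagation t_prop = 42/300000000 = 0.00014 ms.
Pipeline fill: first packet needs 3·t_tx to clear all hops; remaining 147 packets each add one t_tx.
Total = (3+148-1)·t_tx + 3·t_prop = 150·1.06166 + 3·0.00014 = 159.2 ms.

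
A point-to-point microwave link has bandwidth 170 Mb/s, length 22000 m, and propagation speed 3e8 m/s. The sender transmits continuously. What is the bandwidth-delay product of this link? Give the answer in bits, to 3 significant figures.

12500 bits

Propagation delay = 22000 / 300000000 = 7.33333e-05 s.
BDP = R × t_prop = 170000000 × 7.33333e-05 = 12466.7 bits.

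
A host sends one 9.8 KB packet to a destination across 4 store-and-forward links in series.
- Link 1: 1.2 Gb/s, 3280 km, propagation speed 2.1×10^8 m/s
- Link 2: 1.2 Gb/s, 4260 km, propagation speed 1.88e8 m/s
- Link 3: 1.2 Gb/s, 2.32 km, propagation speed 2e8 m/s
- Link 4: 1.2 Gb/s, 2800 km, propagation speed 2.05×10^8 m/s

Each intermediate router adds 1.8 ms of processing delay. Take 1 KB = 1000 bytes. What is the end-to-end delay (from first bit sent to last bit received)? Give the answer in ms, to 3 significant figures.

57.6 ms

L = 78400 bits.
Transmission delay per hop = L/R = 78400/1200000000 = 0.0653333 ms; 4 hops → 0.261333 ms.
Propagation delays (d/s per hop): 15.619, 22.6596, 0.0116, 13.6585 ms; sum = 51.9488 ms.
Processing at 3 router(s): 3 × 1.8 ms = 5.4 ms.
End-to-end = 57.6 ms.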